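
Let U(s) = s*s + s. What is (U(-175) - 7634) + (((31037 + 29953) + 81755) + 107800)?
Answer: 273361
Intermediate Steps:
U(s) = s + s² (U(s) = s² + s = s + s²)
(U(-175) - 7634) + (((31037 + 29953) + 81755) + 107800) = (-175*(1 - 175) - 7634) + (((31037 + 29953) + 81755) + 107800) = (-175*(-174) - 7634) + ((60990 + 81755) + 107800) = (30450 - 7634) + (142745 + 107800) = 22816 + 250545 = 273361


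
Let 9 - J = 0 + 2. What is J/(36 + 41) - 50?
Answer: -549/11 ≈ -49.909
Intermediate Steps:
J = 7 (J = 9 - (0 + 2) = 9 - 1*2 = 9 - 2 = 7)
J/(36 + 41) - 50 = 7/(36 + 41) - 50 = 7/77 - 50 = 7*(1/77) - 50 = 1/11 - 50 = -549/11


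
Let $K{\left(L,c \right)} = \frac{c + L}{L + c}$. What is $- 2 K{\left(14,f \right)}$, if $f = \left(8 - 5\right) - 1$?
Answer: $-2$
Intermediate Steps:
$f = 2$ ($f = 3 - 1 = 2$)
$K{\left(L,c \right)} = 1$ ($K{\left(L,c \right)} = \frac{L + c}{L + c} = 1$)
$- 2 K{\left(14,f \right)} = \left(-2\right) 1 = -2$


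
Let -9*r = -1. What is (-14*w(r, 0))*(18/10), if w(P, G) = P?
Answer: -14/5 ≈ -2.8000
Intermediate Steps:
r = ⅑ (r = -⅑*(-1) = ⅑ ≈ 0.11111)
(-14*w(r, 0))*(18/10) = (-14*⅑)*(18/10) = -28/10 = -14/9*9/5 = -14/5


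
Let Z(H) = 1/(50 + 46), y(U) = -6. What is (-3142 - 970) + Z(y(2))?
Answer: -394751/96 ≈ -4112.0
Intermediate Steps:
Z(H) = 1/96
(-3142 - 970) + Z(y(2)) = (-3142 - 970) + 1/96 = -4112 + 1/96 = -394751/96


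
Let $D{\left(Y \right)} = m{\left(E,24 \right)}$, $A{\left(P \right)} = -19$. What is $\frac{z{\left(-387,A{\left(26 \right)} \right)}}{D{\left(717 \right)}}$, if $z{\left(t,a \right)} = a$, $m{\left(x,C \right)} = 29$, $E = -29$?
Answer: $- \frac{19}{29} \approx -0.65517$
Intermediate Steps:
$D{\left(Y \right)} = 29$
$\frac{z{\left(-387,A{\left(26 \right)} \right)}}{D{\left(717 \right)}} = - \frac{19}{29}$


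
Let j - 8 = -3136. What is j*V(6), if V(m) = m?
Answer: -18768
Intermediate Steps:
j = -3128 (j = 8 - 3136 = -3128)
j*V(6) = -3128*6 = -18768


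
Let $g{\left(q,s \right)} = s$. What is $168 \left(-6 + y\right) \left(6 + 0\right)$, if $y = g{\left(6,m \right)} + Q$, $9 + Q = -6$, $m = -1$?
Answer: $-22176$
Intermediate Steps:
$Q = -15$ ($Q = -9 - 6 = -15$)
$y = -16$ ($y = -1 - 15 = -16$)
$168 \left(-6 + y\right) \left(6 + 0\right) = 168 \left(-6 - 16\right) \left(6 + 0\right) = 168 \left(\left(-22\right) 6\right) = 168 \left(-132\right) = -22176$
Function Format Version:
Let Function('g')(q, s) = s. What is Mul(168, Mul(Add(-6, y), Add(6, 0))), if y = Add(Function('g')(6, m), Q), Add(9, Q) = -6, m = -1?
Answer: -22176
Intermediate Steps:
Q = -15 (Q = Add(-9, -6) = -15)
y = -16 (y = Add(-1, -15) = -16)
Mul(168, Mul(Add(-6, y), Add(6, 0))) = Mul(168, Mul(Add(-6, -16), Add(6, 0))) = Mul(168, Mul(-22, 6)) = Mul(168, -132) = -22176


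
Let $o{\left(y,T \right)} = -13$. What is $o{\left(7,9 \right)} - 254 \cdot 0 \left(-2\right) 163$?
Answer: $-13$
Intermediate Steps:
$o{\left(7,9 \right)} - 254 \cdot 0 \left(-2\right) 163 = -13 - 254 \cdot 0 \left(-2\right) 163 = -13 - 254 \cdot 0 \cdot 163 = -13 - 0 = -13 + 0 = -13$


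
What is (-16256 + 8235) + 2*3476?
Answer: -1069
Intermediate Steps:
(-16256 + 8235) + 2*3476 = -8021 + 6952 = -1069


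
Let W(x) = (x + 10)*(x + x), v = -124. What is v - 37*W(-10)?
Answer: -124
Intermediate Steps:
W(x) = 2*x*(10 + x) (W(x) = (10 + x)*(2*x) = 2*x*(10 + x))
v - 37*W(-10) = -124 - 74*(-10)*(10 - 10) = -124 - 74*(-10)*0 = -124 - 37*0 = -124 + 0 = -124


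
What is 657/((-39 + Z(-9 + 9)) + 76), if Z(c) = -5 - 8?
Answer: 219/8 ≈ 27.375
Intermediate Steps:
Z(c) = -13
657/((-39 + Z(-9 + 9)) + 76) = 657/((-39 - 13) + 76) = 657/(-52 + 76) = 657/24 = 657*(1/24) = 219/8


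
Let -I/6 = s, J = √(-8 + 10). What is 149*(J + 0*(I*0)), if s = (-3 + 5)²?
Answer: 149*√2 ≈ 210.72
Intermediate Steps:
J = √2 ≈ 1.4142
s = 4 (s = 2² = 4)
I = -24 (I = -6*4 = -24)
149*(J + 0*(I*0)) = 149*(√2 + 0*(-24*0)) = 149*(√2 + 0*0) = 149*(√2 + 0) = 149*√2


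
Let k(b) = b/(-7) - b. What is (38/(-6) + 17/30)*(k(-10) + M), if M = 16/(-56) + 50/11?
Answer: -104492/1155 ≈ -90.469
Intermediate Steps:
M = 328/77 (M = 16*(-1/56) + 50*(1/11) = -2/7 + 50/11 = 328/77 ≈ 4.2597)
k(b) = -8*b/7 (k(b) = b*(-⅐) - b = -b/7 - b = -8*b/7)
(38/(-6) + 17/30)*(k(-10) + M) = (38/(-6) + 17/30)*(-8/7*(-10) + 328/77) = (38*(-⅙) + 17*(1/30))*(80/7 + 328/77) = (-19/3 + 17/30)*(1208/77) = -173/30*1208/77 = -104492/1155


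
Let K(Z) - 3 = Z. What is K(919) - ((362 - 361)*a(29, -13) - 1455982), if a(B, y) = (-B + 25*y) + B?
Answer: 1457229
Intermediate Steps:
K(Z) = 3 + Z
a(B, y) = 25*y
K(919) - ((362 - 361)*a(29, -13) - 1455982) = (3 + 919) - ((362 - 361)*(25*(-13)) - 1455982) = 922 - (1*(-325) - 1455982) = 922 - (-325 - 1455982) = 922 - 1*(-1456307) = 922 + 1456307 = 1457229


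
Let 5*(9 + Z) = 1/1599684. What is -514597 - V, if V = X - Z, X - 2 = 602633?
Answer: -8936162759219/7998420 ≈ -1.1172e+6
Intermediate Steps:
X = 602635 (X = 2 + 602633 = 602635)
Z = -71985779/7998420 (Z = -9 + (⅕)/1599684 = -9 + (⅕)*(1/1599684) = -9 + 1/7998420 = -71985779/7998420 ≈ -9.0000)
V = 4820199822479/7998420 (V = 602635 - 1*(-71985779/7998420) = 602635 + 71985779/7998420 = 4820199822479/7998420 ≈ 6.0264e+5)
-514597 - V = -514597 - 1*4820199822479/7998420 = -514597 - 4820199822479/7998420 = -8936162759219/7998420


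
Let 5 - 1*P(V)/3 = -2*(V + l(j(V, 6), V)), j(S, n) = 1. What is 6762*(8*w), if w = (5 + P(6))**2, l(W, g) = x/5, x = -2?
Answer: 3885391104/25 ≈ 1.5542e+8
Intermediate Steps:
l(W, g) = -2/5
P(V) = 63/5 + 6*V (P(V) = 15 - (-6)*(V - 2/5) = 15 - (-6)*(-2/5 + V) = 15 - 3*(4/5 - 2*V) = 15 + (-12/5 + 6*V) = 63/5 + 6*V)
w = 71824/25 (w = (5 + (63/5 + 6*6))**2 = (5 + (63/5 + 36))**2 = (5 + 243/5)**2 = (268/5)**2 = 71824/25 ≈ 2873.0)
6762*(8*w) = 6762*(8*(71824/25)) = 6762*(574592/25) = 3885391104/25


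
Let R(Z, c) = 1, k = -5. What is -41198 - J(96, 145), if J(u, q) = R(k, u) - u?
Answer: -41103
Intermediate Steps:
J(u, q) = 1 - u
-41198 - J(96, 145) = -41198 - (1 - 1*96) = -41198 - (1 - 96) = -41198 - 1*(-95) = -41198 + 95 = -41103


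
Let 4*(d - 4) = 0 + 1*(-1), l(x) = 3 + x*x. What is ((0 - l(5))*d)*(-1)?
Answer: 105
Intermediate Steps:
l(x) = 3 + x²
d = 15/4 (d = 4 + (0 + 1*(-1))/4 = 4 + (0 - 1)/4 = 4 + (¼)*(-1) = 4 - ¼ = 15/4 ≈ 3.7500)
((0 - l(5))*d)*(-1) = ((0 - (3 + 5²))*(15/4))*(-1) = ((0 - (3 + 25))*(15/4))*(-1) = ((0 - 1*28)*(15/4))*(-1) = ((0 - 28)*(15/4))*(-1) = -28*15/4*(-1) = -105*(-1) = 105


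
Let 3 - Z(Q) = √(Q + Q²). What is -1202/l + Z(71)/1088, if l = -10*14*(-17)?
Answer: -19127/38080 - 3*√142/544 ≈ -0.56800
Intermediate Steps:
Z(Q) = 3 - √(Q + Q²)
l = 2380 (l = -140*(-17) = 2380)
-1202/l + Z(71)/1088 = -1202/2380 + (3 - √(71*(1 + 71)))/1088 = -1202*1/2380 + (3 - √(71*72))*(1/1088) = -601/1190 + (3 - √5112)*(1/1088) = -601/1190 + (3 - 6*√142)*(1/1088) = -601/1190 + (3/1088 - 3*√142/544) = -19127/38080 - 3*√142/544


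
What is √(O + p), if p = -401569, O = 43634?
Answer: I*√357935 ≈ 598.28*I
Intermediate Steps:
√(O + p) = √(43634 - 401569) = √(-357935) = I*√357935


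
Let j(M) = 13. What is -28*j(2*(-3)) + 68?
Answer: -296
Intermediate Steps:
-28*j(2*(-3)) + 68 = -28*13 + 68 = -364 + 68 = -296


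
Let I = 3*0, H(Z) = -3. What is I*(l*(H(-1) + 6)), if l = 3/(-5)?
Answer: 0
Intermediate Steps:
l = -3/5 (l = 3*(-1/5) = -3/5 ≈ -0.60000)
I = 0
I*(l*(H(-1) + 6)) = 0*(-3*(-3 + 6)/5) = 0*(-3/5*3) = 0*(-9/5) = 0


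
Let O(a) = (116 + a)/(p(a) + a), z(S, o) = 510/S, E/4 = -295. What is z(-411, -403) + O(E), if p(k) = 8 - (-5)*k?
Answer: -132059/121108 ≈ -1.0904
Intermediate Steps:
E = -1180 (E = 4*(-295) = -1180)
p(k) = 8 + 5*k
O(a) = (116 + a)/(8 + 6*a) (O(a) = (116 + a)/((8 + 5*a) + a) = (116 + a)/(8 + 6*a))
z(-411, -403) + O(E) = 510/(-411) + (116 - 1180)/(2*(4 + 3*(-1180))) = 510*(-1/411) + (½)*(-1064)/(4 - 3540) = -170/137 + (½)*(-1064)/(-3536) = -170/137 + (½)*(-1/3536)*(-1064) = -170/137 + 133/884 = -132059/121108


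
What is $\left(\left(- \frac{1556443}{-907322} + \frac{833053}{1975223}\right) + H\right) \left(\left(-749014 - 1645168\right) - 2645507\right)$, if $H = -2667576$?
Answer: $\frac{24093381966484288972423289}{1792163282806} \approx 1.3444 \cdot 10^{13}$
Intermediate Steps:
$\left(\left(- \frac{1556443}{-907322} + \frac{833053}{1975223}\right) + H\right) \left(\left(-749014 - 1645168\right) - 2645507\right) = \left(\left(- \frac{1556443}{-907322} + \frac{833053}{1975223}\right) - 2667576\right) \left(\left(-749014 - 1645168\right) - 2645507\right) = \left(\left(\left(-1556443\right) \left(- \frac{1}{907322}\right) + 833053 \cdot \frac{1}{1975223}\right) - 2667576\right) \left(-2394182 - 2645507\right) = \left(\left(\frac{1556443}{907322} + \frac{833053}{1975223}\right) - 2667576\right) \left(-5039689\right) = \left(\frac{3830169325855}{1792163282806} - 2667576\right) \left(-5039689\right) = \left(- \frac{4780727931125172401}{1792163282806}\right) \left(-5039689\right) = \frac{24093381966484288972423289}{1792163282806}$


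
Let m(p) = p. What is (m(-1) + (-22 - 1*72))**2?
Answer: 9025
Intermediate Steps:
(m(-1) + (-22 - 1*72))**2 = (-1 + (-22 - 1*72))**2 = (-1 + (-22 - 72))**2 = (-1 - 94)**2 = (-95)**2 = 9025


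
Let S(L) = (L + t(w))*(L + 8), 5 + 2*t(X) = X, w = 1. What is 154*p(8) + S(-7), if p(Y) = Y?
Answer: 1223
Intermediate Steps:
t(X) = -5/2 + X/2
S(L) = (-2 + L)*(8 + L) (S(L) = (L + (-5/2 + (½)*1))*(L + 8) = (L + (-5/2 + ½))*(8 + L) = (L - 2)*(8 + L) = (-2 + L)*(8 + L))
154*p(8) + S(-7) = 154*8 + (-16 + (-7)² + 6*(-7)) = 1232 + (-16 + 49 - 42) = 1232 - 9 = 1223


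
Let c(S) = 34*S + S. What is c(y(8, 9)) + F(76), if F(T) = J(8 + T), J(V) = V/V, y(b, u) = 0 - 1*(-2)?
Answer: 71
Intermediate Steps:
y(b, u) = 2 (y(b, u) = 0 + 2 = 2)
c(S) = 35*S
J(V) = 1
F(T) = 1
c(y(8, 9)) + F(76) = 35*2 + 1 = 70 + 1 = 71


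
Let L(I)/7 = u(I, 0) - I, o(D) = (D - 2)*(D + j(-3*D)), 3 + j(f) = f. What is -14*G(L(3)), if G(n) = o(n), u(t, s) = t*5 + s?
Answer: 196308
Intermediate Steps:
j(f) = -3 + f
o(D) = (-3 - 2*D)*(-2 + D) (o(D) = (D - 2)*(D + (-3 - 3*D)) = (-2 + D)*(-3 - 2*D) = (-3 - 2*D)*(-2 + D))
u(t, s) = s + 5*t (u(t, s) = 5*t + s = s + 5*t)
L(I) = 28*I (L(I) = 7*((0 + 5*I) - I) = 7*(5*I - I) = 7*(4*I) = 28*I)
G(n) = 6 + n - 2*n²
-14*G(L(3)) = -14*(6 + 28*3 - 2*(28*3)²) = -14*(6 + 84 - 2*84²) = -14*(6 + 84 - 2*7056) = -14*(6 + 84 - 14112) = -14*(-14022) = 196308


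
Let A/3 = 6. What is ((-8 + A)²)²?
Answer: 10000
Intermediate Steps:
A = 18 (A = 3*6 = 18)
((-8 + A)²)² = ((-8 + 18)²)² = (10²)² = 100² = 10000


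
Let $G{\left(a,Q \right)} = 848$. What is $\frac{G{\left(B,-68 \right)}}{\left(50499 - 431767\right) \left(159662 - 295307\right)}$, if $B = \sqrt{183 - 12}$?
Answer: $\frac{212}{12929274465} \approx 1.6397 \cdot 10^{-8}$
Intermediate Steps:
$B = 3 \sqrt{19}$ ($B = \sqrt{171} = 3 \sqrt{19} \approx 13.077$)
$\frac{G{\left(B,-68 \right)}}{\left(50499 - 431767\right) \left(159662 - 295307\right)} = \frac{848}{\left(50499 - 431767\right) \left(159662 - 295307\right)} = \frac{848}{\left(-381268\right) \left(-135645\right)} = \frac{848}{51717097860} = 848 \cdot \frac{1}{51717097860} = \frac{212}{12929274465}$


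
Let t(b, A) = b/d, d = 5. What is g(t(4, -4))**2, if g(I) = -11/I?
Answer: 3025/16 ≈ 189.06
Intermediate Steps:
t(b, A) = b/5
g(t(4, -4))**2 = (-11/((1/5)*4))**2 = (-11/4/5)**2 = (-11*5/4)**2 = (-55/4)**2 = 3025/16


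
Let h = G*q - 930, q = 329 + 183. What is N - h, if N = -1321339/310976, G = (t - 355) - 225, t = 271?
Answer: 49486777349/310976 ≈ 1.5913e+5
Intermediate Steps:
q = 512
G = -309 (G = (271 - 355) - 225 = -84 - 225 = -309)
N = -1321339/310976 (N = -1321339*1/310976 = -1321339/310976 ≈ -4.2490)
h = -159138 (h = -309*512 - 930 = -158208 - 930 = -159138)
N - h = -1321339/310976 - 1*(-159138) = -1321339/310976 + 159138 = 49486777349/310976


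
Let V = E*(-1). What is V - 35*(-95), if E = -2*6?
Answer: 3337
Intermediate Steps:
E = -12
V = 12 (V = -12*(-1) = 12)
V - 35*(-95) = 12 - 35*(-95) = 12 + 3325 = 3337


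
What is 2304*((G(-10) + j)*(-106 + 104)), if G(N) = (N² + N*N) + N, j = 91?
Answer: -1294848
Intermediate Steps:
G(N) = N + 2*N² (G(N) = (N² + N²) + N = 2*N² + N = N + 2*N²)
2304*((G(-10) + j)*(-106 + 104)) = 2304*((-10*(1 + 2*(-10)) + 91)*(-106 + 104)) = 2304*((-10*(1 - 20) + 91)*(-2)) = 2304*((-10*(-19) + 91)*(-2)) = 2304*((190 + 91)*(-2)) = 2304*(281*(-2)) = 2304*(-562) = -1294848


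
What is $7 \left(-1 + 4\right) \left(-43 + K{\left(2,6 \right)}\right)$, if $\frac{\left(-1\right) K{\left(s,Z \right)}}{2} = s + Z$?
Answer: $-1239$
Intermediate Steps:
$K{\left(s,Z \right)} = - 2 Z - 2 s$ ($K{\left(s,Z \right)} = - 2 \left(s + Z\right) = - 2 \left(Z + s\right) = - 2 Z - 2 s$)
$7 \left(-1 + 4\right) \left(-43 + K{\left(2,6 \right)}\right) = 7 \left(-1 + 4\right) \left(-43 - 16\right) = 7 \cdot 3 \left(-43 - 16\right) = 21 \left(-43 - 16\right) = 21 \left(-59\right) = -1239$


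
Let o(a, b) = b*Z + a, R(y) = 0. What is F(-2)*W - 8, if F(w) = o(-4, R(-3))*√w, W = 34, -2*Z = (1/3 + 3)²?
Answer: -8 - 136*I*√2 ≈ -8.0 - 192.33*I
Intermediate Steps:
Z = -50/9 (Z = -(1/3 + 3)²/2 = -(⅓ + 3)²/2 = -(10/3)²/2 = -½*100/9 = -50/9 ≈ -5.5556)
o(a, b) = a - 50*b/9 (o(a, b) = b*(-50/9) + a = -50*b/9 + a = a - 50*b/9)
F(w) = -4*√w (F(w) = (-4 - 50/9*0)*√w = (-4 + 0)*√w = -4*√w)
F(-2)*W - 8 = -4*I*√2*34 - 8 = -136*I*√2 - 8 = -8 - 136*I*√2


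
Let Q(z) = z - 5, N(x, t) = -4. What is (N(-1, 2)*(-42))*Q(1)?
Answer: -672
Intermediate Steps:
Q(z) = -5 + z
(N(-1, 2)*(-42))*Q(1) = (-4*(-42))*(-5 + 1) = 168*(-4) = -672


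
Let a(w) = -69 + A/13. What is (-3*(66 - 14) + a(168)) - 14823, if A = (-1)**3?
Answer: -195625/13 ≈ -15048.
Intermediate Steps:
A = -1
a(w) = -898/13 (a(w) = -69 - 1/13 = -898/13)
(-3*(66 - 14) + a(168)) - 14823 = (-3*(66 - 14) - 898/13) - 14823 = (-3*52 - 898/13) - 14823 = (-156 - 898/13) - 14823 = -2926/13 - 14823 = -195625/13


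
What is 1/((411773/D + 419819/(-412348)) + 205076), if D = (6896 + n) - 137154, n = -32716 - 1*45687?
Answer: 2775514388/569183085613315 ≈ 4.8763e-6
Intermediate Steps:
n = -78403 (n = -32716 - 45687 = -78403)
D = -208661 (D = (6896 - 78403) - 137154 = -71507 - 137154 = -208661)
1/((411773/D + 419819/(-412348)) + 205076) = 1/((411773/(-208661) + 419819/(-412348)) + 205076) = 1/((411773*(-1/208661) + 419819*(-1/412348)) + 205076) = 1/((-13283/6731 - 419819/412348) + 205076) = 1/(-8303020173/2775514388 + 205076) = 1/(569183085613315/2775514388) = 2775514388/569183085613315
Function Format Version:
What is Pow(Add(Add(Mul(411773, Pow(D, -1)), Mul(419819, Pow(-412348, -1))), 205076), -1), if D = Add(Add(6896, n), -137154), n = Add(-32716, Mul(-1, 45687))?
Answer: Rational(2775514388, 569183085613315) ≈ 4.8763e-6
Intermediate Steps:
n = -78403 (n = Add(-32716, -45687) = -78403)
D = -208661 (D = Add(Add(6896, -78403), -137154) = Add(-71507, -137154) = -208661)
Pow(Add(Add(Mul(411773, Pow(D, -1)), Mul(419819, Pow(-412348, -1))), 205076), -1) = Pow(Add(Add(Mul(411773, Pow(-208661, -1)), Mul(419819, Pow(-412348, -1))), 205076), -1) = Pow(Add(Add(Mul(411773, Rational(-1, 208661)), Mul(419819, Rational(-1, 412348))), 205076), -1) = Pow(Add(Add(Rational(-13283, 6731), Rational(-419819, 412348)), 205076), -1) = Pow(Add(Rational(-8303020173, 2775514388), 205076), -1) = Pow(Rational(569183085613315, 2775514388), -1) = Rational(2775514388, 569183085613315)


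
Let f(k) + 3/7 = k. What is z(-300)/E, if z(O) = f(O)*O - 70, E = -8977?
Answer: -630410/62839 ≈ -10.032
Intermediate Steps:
f(k) = -3/7 + k
z(O) = -70 + O*(-3/7 + O) (z(O) = (-3/7 + O)*O - 70 = O*(-3/7 + O) - 70 = -70 + O*(-3/7 + O))
z(-300)/E = (-70 + (⅐)*(-300)*(-3 + 7*(-300)))/(-8977) = (-70 + (⅐)*(-300)*(-3 - 2100))*(-1/8977) = (-70 + (⅐)*(-300)*(-2103))*(-1/8977) = (-70 + 630900/7)*(-1/8977) = (630410/7)*(-1/8977) = -630410/62839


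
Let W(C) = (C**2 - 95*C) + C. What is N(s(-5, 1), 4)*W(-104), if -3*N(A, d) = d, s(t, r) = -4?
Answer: -27456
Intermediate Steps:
W(C) = C**2 - 94*C
N(A, d) = -d/3
N(s(-5, 1), 4)*W(-104) = (-1/3*4)*(-104*(-94 - 104)) = -(-416)*(-198)/3 = -4/3*20592 = -27456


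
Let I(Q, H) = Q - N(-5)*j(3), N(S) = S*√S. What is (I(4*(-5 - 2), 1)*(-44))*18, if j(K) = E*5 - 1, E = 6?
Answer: 22176 - 114840*I*√5 ≈ 22176.0 - 2.5679e+5*I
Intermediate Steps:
j(K) = 29 (j(K) = 6*5 - 1 = 30 - 1 = 29)
N(S) = S^(3/2)
I(Q, H) = Q + 145*I*√5 (I(Q, H) = Q - (-5)^(3/2)*29 = Q - (-5*I*√5)*29 = Q - (-145)*I*√5 = Q + 145*I*√5)
(I(4*(-5 - 2), 1)*(-44))*18 = ((4*(-5 - 2) + 145*I*√5)*(-44))*18 = ((4*(-7) + 145*I*√5)*(-44))*18 = ((-28 + 145*I*√5)*(-44))*18 = (1232 - 6380*I*√5)*18 = 22176 - 114840*I*√5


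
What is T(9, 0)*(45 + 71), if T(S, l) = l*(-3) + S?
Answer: 1044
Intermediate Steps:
T(S, l) = S - 3*l (T(S, l) = -3*l + S = S - 3*l)
T(9, 0)*(45 + 71) = (9 - 3*0)*(45 + 71) = (9 + 0)*116 = 9*116 = 1044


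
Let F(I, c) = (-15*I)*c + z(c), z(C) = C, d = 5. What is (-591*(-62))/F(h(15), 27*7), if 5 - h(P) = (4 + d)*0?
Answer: -6107/2331 ≈ -2.6199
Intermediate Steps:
h(P) = 5 (h(P) = 5 - (4 + 5)*0 = 5 - 9*0 = 5 - 1*0 = 5 + 0 = 5)
F(I, c) = c - 15*I*c (F(I, c) = (-15*I)*c + c = -15*I*c + c = c - 15*I*c)
(-591*(-62))/F(h(15), 27*7) = (-591*(-62))/(((27*7)*(1 - 15*5))) = 36642/((189*(1 - 75))) = 36642/((189*(-74))) = 36642/(-13986) = 36642*(-1/13986) = -6107/2331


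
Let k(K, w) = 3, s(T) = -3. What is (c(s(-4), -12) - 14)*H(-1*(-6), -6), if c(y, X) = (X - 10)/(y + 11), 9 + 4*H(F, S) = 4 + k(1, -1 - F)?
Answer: 67/8 ≈ 8.3750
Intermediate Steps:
H(F, S) = -1/2 (H(F, S) = -9/4 + (4 + 3)/4 = -9/4 + (1/4)*7 = -9/4 + 7/4 = -1/2)
c(y, X) = (-10 + X)/(11 + y)
(c(s(-4), -12) - 14)*H(-1*(-6), -6) = ((-10 - 12)/(11 - 3) - 14)*(-1/2) = (-22/8 - 14)*(-1/2) = ((1/8)*(-22) - 14)*(-1/2) = (-11/4 - 14)*(-1/2) = -67/4*(-1/2) = 67/8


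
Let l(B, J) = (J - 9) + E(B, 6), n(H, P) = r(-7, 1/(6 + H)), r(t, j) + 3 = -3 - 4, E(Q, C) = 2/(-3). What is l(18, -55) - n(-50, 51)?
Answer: -164/3 ≈ -54.667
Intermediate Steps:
E(Q, C) = -⅔ (E(Q, C) = 2*(-⅓) = -⅔)
r(t, j) = -10 (r(t, j) = -3 + (-3 - 4) = -3 - 7 = -10)
n(H, P) = -10
l(B, J) = -29/3 + J (l(B, J) = (J - 9) - ⅔ = (-9 + J) - ⅔ = -29/3 + J)
l(18, -55) - n(-50, 51) = (-29/3 - 55) - 1*(-10) = -194/3 + 10 = -164/3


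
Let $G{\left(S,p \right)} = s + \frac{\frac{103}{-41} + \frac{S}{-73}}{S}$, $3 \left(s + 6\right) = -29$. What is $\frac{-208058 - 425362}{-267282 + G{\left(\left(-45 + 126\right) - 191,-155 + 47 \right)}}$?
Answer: $\frac{625622599800}{264007223363} \approx 2.3697$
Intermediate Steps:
$s = - \frac{47}{3}$ ($s = -6 + \frac{1}{3} \left(-29\right) = -6 - \frac{29}{3} = - \frac{47}{3} \approx -15.667$)
$G{\left(S,p \right)} = - \frac{47}{3} + \frac{- \frac{103}{41} - \frac{S}{73}}{S}$ ($G{\left(S,p \right)} = - \frac{47}{3} + \frac{\frac{103}{-41} + \frac{S}{-73}}{S} = - \frac{47}{3} + \frac{103 \left(- \frac{1}{41}\right) + S \left(- \frac{1}{73}\right)}{S} = - \frac{47}{3} + \frac{- \frac{103}{41} - \frac{S}{73}}{S}$)
$\frac{-208058 - 425362}{-267282 + G{\left(\left(-45 + 126\right) - 191,-155 + 47 \right)}} = \frac{-208058 - 425362}{-267282 + \frac{-22557 - 140794 \left(\left(-45 + 126\right) - 191\right)}{8979 \left(\left(-45 + 126\right) - 191\right)}} = - \frac{633420}{-267282 + \frac{-22557 - 140794 \left(81 - 191\right)}{8979 \left(81 - 191\right)}} = - \frac{633420}{-267282 + \frac{-22557 - -15487340}{8979 \left(-110\right)}} = - \frac{633420}{-267282 + \frac{1}{8979} \left(- \frac{1}{110}\right) \left(-22557 + 15487340\right)} = - \frac{633420}{-267282 + \frac{1}{8979} \left(- \frac{1}{110}\right) 15464783} = - \frac{633420}{-267282 - \frac{15464783}{987690}} = - \frac{633420}{- \frac{264007223363}{987690}} = \left(-633420\right) \left(- \frac{987690}{264007223363}\right) = \frac{625622599800}{264007223363}$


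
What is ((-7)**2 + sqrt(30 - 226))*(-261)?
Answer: -12789 - 3654*I ≈ -12789.0 - 3654.0*I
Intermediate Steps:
((-7)**2 + sqrt(30 - 226))*(-261) = (49 + sqrt(-196))*(-261) = (49 + 14*I)*(-261) = -12789 - 3654*I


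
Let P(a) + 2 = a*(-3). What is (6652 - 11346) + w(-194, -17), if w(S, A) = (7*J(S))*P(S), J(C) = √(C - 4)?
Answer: -4694 + 12180*I*√22 ≈ -4694.0 + 57129.0*I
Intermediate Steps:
P(a) = -2 - 3*a (P(a) = -2 + a*(-3) = -2 - 3*a)
J(C) = √(-4 + C)
w(S, A) = 7*√(-4 + S)*(-2 - 3*S) (w(S, A) = (7*√(-4 + S))*(-2 - 3*S) = 7*√(-4 + S)*(-2 - 3*S))
(6652 - 11346) + w(-194, -17) = (6652 - 11346) + √(-4 - 194)*(-14 - 21*(-194)) = -4694 + √(-198)*(-14 + 4074) = -4694 + (3*I*√22)*4060 = -4694 + 12180*I*√22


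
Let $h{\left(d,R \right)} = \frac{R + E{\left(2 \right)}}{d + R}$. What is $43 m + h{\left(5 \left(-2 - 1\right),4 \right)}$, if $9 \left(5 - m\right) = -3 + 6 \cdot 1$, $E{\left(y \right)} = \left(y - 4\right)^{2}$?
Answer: $\frac{6598}{33} \approx 199.94$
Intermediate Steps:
$E{\left(y \right)} = \left(-4 + y\right)^{2}$
$h{\left(d,R \right)} = \frac{4 + R}{R + d}$ ($h{\left(d,R \right)} = \frac{R + \left(-4 + 2\right)^{2}}{d + R} = \frac{R + \left(-2\right)^{2}}{R + d} = \frac{R + 4}{R + d} = \frac{4 + R}{R + d}$)
$m = \frac{14}{3}$ ($m = 5 - \frac{-3 + 6 \cdot 1}{9} = 5 - \frac{-3 + 6}{9} = 5 - \frac{1}{3} = \frac{14}{3} \approx 4.6667$)
$43 m + h{\left(5 \left(-2 - 1\right),4 \right)} = 43 \cdot \frac{14}{3} + \frac{4 + 4}{4 + 5 \left(-2 - 1\right)} = \frac{602}{3} + \frac{1}{4 + 5 \left(-3\right)} 8 = \frac{602}{3} + \frac{1}{4 - 15} \cdot 8 = \frac{602}{3} + \frac{1}{-11} \cdot 8 = \frac{602}{3} - \frac{8}{11} = \frac{6598}{33}$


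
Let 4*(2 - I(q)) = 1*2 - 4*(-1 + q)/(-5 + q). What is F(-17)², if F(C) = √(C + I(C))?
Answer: -323/22 ≈ -14.682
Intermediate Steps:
I(q) = 3/2 + (-1 + q)/(-5 + q) (I(q) = 2 - (1*2 - 4*(-1 + q)/(-5 + q))/4 = 2 - (2 - 4*(-1 + q)/(-5 + q))/4 = 2 + (-½ + (-1 + q)/(-5 + q)) = 3/2 + (-1 + q)/(-5 + q))
F(C) = √(C + (-17 + 5*C)/(2*(-5 + C)))
F(-17)² = (√2*√((-17 - 5*(-17) + 2*(-17)²)/(-5 - 17))/2)² = (√2*√((-17 + 85 + 2*289)/(-22))/2)² = (√2*√(-(-17 + 85 + 578)/22)/2)² = (√2*√(-1/22*646)/2)² = (√2*√(-323/11)/2)² = (√2*(I*√3553/11)/2)² = (I*√7106/22)² = -323/22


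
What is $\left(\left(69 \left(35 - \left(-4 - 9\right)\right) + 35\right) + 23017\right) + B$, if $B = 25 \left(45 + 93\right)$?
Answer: $29814$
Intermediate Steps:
$B = 3450$ ($B = 25 \cdot 138 = 3450$)
$\left(\left(69 \left(35 - \left(-4 - 9\right)\right) + 35\right) + 23017\right) + B = \left(\left(69 \left(35 - \left(-4 - 9\right)\right) + 35\right) + 23017\right) + 3450 = \left(\left(69 \left(35 - -13\right) + 35\right) + 23017\right) + 3450 = \left(\left(69 \left(35 + 13\right) + 35\right) + 23017\right) + 3450 = \left(\left(69 \cdot 48 + 35\right) + 23017\right) + 3450 = \left(\left(3312 + 35\right) + 23017\right) + 3450 = \left(3347 + 23017\right) + 3450 = 26364 + 3450 = 29814$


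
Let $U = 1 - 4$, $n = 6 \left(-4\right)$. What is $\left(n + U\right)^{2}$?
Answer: $729$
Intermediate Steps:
$n = -24$
$U = -3$ ($U = 1 - 4 = -3$)
$\left(n + U\right)^{2} = \left(-24 - 3\right)^{2} = \left(-27\right)^{2} = 729$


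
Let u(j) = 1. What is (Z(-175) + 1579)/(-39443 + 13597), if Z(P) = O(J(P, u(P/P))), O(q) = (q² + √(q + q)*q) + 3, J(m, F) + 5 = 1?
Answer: -799/12923 + 4*I*√2/12923 ≈ -0.061828 + 0.00043774*I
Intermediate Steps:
J(m, F) = -4 (J(m, F) = -5 + 1 = -4)
O(q) = 3 + q² + √2*q^(3/2) (O(q) = (q² + √(2*q)*q) + 3 = (q² + (√2*√q)*q) + 3 = (q² + √2*q^(3/2)) + 3 = 3 + q² + √2*q^(3/2))
Z(P) = 19 - 8*I*√2 (Z(P) = 3 + (-4)² + √2*(-4)^(3/2) = 3 + 16 + √2*(-8*I) = 3 + 16 - 8*I*√2 = 19 - 8*I*√2)
(Z(-175) + 1579)/(-39443 + 13597) = ((19 - 8*I*√2) + 1579)/(-39443 + 13597) = (1598 - 8*I*√2)/(-25846) = (1598 - 8*I*√2)*(-1/25846) = -799/12923 + 4*I*√2/12923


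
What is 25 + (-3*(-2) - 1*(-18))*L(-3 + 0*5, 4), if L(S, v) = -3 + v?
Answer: 49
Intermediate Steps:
25 + (-3*(-2) - 1*(-18))*L(-3 + 0*5, 4) = 25 + (-3*(-2) - 1*(-18))*(-3 + 4) = 25 + (6 + 18)*1 = 25 + 24*1 = 25 + 24 = 49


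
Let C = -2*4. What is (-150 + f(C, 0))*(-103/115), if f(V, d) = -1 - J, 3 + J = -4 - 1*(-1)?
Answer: 2987/23 ≈ 129.87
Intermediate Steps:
C = -8
J = -6 (J = -3 + (-4 - 1*(-1)) = -3 + (-4 + 1) = -3 - 3 = -6)
f(V, d) = 5 (f(V, d) = -1 - 1*(-6) = -1 + 6 = 5)
(-150 + f(C, 0))*(-103/115) = (-150 + 5)*(-103/115) = -(-14935)/115 = -145*(-103/115) = 2987/23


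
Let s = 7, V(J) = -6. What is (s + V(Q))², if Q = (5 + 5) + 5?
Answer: 1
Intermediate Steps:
Q = 15 (Q = 10 + 5 = 15)
(s + V(Q))² = (7 - 6)² = 1² = 1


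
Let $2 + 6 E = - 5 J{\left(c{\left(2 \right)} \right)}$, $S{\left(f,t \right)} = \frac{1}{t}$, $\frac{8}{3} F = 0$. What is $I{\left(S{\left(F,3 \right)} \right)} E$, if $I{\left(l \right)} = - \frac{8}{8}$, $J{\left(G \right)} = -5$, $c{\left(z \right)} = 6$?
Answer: $- \frac{23}{6} \approx -3.8333$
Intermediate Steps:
$F = 0$ ($F = \frac{3}{8} \cdot 0 = 0$)
$I{\left(l \right)} = -1$ ($I{\left(l \right)} = \left(-8\right) \frac{1}{8} = -1$)
$E = \frac{23}{6}$ ($E = - \frac{1}{3} + \frac{\left(-5\right) \left(-5\right)}{6} = - \frac{1}{3} + \frac{1}{6} \cdot 25 = - \frac{1}{3} + \frac{25}{6} = \frac{23}{6} \approx 3.8333$)
$I{\left(S{\left(F,3 \right)} \right)} E = \left(-1\right) \frac{23}{6} = - \frac{23}{6}$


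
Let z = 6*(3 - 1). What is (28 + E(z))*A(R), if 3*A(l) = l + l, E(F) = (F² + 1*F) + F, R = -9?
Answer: -1176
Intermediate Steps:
z = 12 (z = 6*2 = 12)
E(F) = F² + 2*F (E(F) = (F² + F) + F = (F + F²) + F = F² + 2*F)
A(l) = 2*l/3 (A(l) = (l + l)/3 = (2*l)/3 = 2*l/3)
(28 + E(z))*A(R) = (28 + 12*(2 + 12))*((⅔)*(-9)) = (28 + 12*14)*(-6) = (28 + 168)*(-6) = 196*(-6) = -1176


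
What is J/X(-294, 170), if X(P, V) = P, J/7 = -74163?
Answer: 24721/14 ≈ 1765.8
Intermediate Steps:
J = -519141 (J = 7*(-74163) = -519141)
J/X(-294, 170) = -519141/(-294) = -519141*(-1/294) = 24721/14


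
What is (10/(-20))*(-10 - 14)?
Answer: 12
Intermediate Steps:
(10/(-20))*(-10 - 14) = (10*(-1/20))*(-24) = -½*(-24) = 12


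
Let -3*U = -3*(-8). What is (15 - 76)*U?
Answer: 488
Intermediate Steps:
U = -8 (U = -(-1)*(-8) = -⅓*24 = -8)
(15 - 76)*U = (15 - 76)*(-8) = -61*(-8) = 488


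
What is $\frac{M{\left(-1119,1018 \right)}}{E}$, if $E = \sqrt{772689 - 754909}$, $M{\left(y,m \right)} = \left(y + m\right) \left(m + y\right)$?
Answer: $\frac{10201 \sqrt{4445}}{8890} \approx 76.503$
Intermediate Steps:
$M{\left(y,m \right)} = \left(m + y\right)^{2}$ ($M{\left(y,m \right)} = \left(m + y\right) \left(m + y\right) = \left(m + y\right)^{2}$)
$E = 2 \sqrt{4445}$ ($E = \sqrt{17780} = 2 \sqrt{4445} \approx 133.34$)
$\frac{M{\left(-1119,1018 \right)}}{E} = \frac{\left(1018 - 1119\right)^{2}}{2 \sqrt{4445}} = \left(-101\right)^{2} \frac{\sqrt{4445}}{8890} = 10201 \frac{\sqrt{4445}}{8890} = \frac{10201 \sqrt{4445}}{8890}$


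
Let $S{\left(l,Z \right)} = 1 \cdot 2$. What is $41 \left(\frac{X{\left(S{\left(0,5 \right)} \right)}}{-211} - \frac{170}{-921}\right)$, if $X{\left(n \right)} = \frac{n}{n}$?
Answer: $\frac{1432909}{194331} \approx 7.3736$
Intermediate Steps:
$S{\left(l,Z \right)} = 2$
$X{\left(n \right)} = 1$
$41 \left(\frac{X{\left(S{\left(0,5 \right)} \right)}}{-211} - \frac{170}{-921}\right) = 41 \left(1 \frac{1}{-211} - \frac{170}{-921}\right) = 41 \left(1 \left(- \frac{1}{211}\right) - - \frac{170}{921}\right) = 41 \left(- \frac{1}{211} + \frac{170}{921}\right) = 41 \cdot \frac{34949}{194331} = \frac{1432909}{194331}$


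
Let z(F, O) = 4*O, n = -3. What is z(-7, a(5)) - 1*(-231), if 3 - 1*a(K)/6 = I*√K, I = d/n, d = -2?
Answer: 303 - 16*√5 ≈ 267.22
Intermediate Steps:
I = ⅔ (I = -2/(-3) = -2*(-⅓) = ⅔ ≈ 0.66667)
a(K) = 18 - 4*√K
z(-7, a(5)) - 1*(-231) = 4*(18 - 4*√5) - 1*(-231) = (72 - 16*√5) + 231 = 303 - 16*√5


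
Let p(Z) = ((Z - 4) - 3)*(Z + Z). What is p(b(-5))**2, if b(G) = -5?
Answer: 14400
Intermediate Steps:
p(Z) = 2*Z*(-7 + Z) (p(Z) = ((-4 + Z) - 3)*(2*Z) = (-7 + Z)*(2*Z) = 2*Z*(-7 + Z))
p(b(-5))**2 = (2*(-5)*(-7 - 5))**2 = (2*(-5)*(-12))**2 = 120**2 = 14400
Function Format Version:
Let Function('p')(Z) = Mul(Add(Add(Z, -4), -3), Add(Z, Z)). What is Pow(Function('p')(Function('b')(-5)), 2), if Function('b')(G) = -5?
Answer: 14400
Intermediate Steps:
Function('p')(Z) = Mul(2, Z, Add(-7, Z)) (Function('p')(Z) = Mul(Add(Add(-4, Z), -3), Mul(2, Z)) = Mul(Add(-7, Z), Mul(2, Z)) = Mul(2, Z, Add(-7, Z)))
Pow(Function('p')(Function('b')(-5)), 2) = Pow(Mul(2, -5, Add(-7, -5)), 2) = Pow(Mul(2, -5, -12), 2) = Pow(120, 2) = 14400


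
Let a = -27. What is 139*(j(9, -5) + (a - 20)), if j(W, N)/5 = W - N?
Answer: 3197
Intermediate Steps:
j(W, N) = -5*N + 5*W (j(W, N) = 5*(W - N) = -5*N + 5*W)
139*(j(9, -5) + (a - 20)) = 139*((-5*(-5) + 5*9) + (-27 - 20)) = 139*((25 + 45) - 47) = 139*(70 - 47) = 139*23 = 3197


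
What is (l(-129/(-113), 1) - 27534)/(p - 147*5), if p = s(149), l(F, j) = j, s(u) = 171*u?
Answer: -27533/24744 ≈ -1.1127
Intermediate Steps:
p = 25479 (p = 171*149 = 25479)
(l(-129/(-113), 1) - 27534)/(p - 147*5) = (1 - 27534)/(25479 - 147*5) = -27533/(25479 - 735) = -27533/24744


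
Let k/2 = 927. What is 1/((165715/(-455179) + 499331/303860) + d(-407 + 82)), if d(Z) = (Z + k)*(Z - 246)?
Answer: -138310690940/120753216590560111 ≈ -1.1454e-6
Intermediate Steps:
k = 1854 (k = 2*927 = 1854)
d(Z) = (-246 + Z)*(1854 + Z) (d(Z) = (Z + 1854)*(Z - 246) = (1854 + Z)*(-246 + Z) = (-246 + Z)*(1854 + Z))
1/((165715/(-455179) + 499331/303860) + d(-407 + 82)) = 1/((165715/(-455179) + 499331/303860) + (-456084 + (-407 + 82)² + 1608*(-407 + 82))) = 1/((165715*(-1/455179) + 499331*(1/303860)) + (-456084 + (-325)² + 1608*(-325))) = 1/((-165715/455179 + 499331/303860) + (-456084 + 105625 - 522600)) = 1/(176930825349/138310690940 - 873059) = 1/(-120753216590560111/138310690940) = -138310690940/120753216590560111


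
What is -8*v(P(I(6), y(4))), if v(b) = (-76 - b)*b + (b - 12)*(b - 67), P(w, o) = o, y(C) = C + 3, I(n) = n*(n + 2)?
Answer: 2248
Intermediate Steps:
I(n) = n*(2 + n)
y(C) = 3 + C
v(b) = b*(-76 - b) + (-67 + b)*(-12 + b) (v(b) = b*(-76 - b) + (-12 + b)*(-67 + b) = b*(-76 - b) + (-67 + b)*(-12 + b))
-8*v(P(I(6), y(4))) = -8*(804 - 155*(3 + 4)) = -8*(804 - 155*7) = -8*(804 - 1085) = -8*(-281) = 2248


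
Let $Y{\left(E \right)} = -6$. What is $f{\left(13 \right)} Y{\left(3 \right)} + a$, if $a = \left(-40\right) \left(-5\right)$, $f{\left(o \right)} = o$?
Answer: $122$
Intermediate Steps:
$a = 200$
$f{\left(13 \right)} Y{\left(3 \right)} + a = 13 \left(-6\right) + 200 = -78 + 200 = 122$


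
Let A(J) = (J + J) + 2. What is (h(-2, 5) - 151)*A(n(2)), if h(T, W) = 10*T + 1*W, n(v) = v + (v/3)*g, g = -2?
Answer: -1660/3 ≈ -553.33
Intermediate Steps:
n(v) = v/3 (n(v) = v + (v/3)*(-2) = v - 2*v/3 = v/3)
h(T, W) = W + 10*T (h(T, W) = 10*T + W = W + 10*T)
A(J) = 2 + 2*J (A(J) = 2*J + 2 = 2 + 2*J)
(h(-2, 5) - 151)*A(n(2)) = ((5 + 10*(-2)) - 151)*(2 + 2*((⅓)*2)) = ((5 - 20) - 151)*(2 + 2*(⅔)) = (-15 - 151)*(2 + 4/3) = -166*10/3 = -1660/3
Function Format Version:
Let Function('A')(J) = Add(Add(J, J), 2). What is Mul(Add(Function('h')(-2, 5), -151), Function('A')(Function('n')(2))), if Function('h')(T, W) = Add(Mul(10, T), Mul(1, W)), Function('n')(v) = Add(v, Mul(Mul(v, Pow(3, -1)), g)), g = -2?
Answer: Rational(-1660, 3) ≈ -553.33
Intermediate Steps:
Function('n')(v) = Mul(Rational(1, 3), v) (Function('n')(v) = Add(v, Mul(Mul(v, Pow(3, -1)), -2)) = Add(v, Mul(Mul(v, Rational(1, 3)), -2)) = Add(v, Mul(Mul(Rational(1, 3), v), -2)) = Add(v, Mul(Rational(-2, 3), v)) = Mul(Rational(1, 3), v))
Function('h')(T, W) = Add(W, Mul(10, T)) (Function('h')(T, W) = Add(Mul(10, T), W) = Add(W, Mul(10, T)))
Function('A')(J) = Add(2, Mul(2, J)) (Function('A')(J) = Add(Mul(2, J), 2) = Add(2, Mul(2, J)))
Mul(Add(Function('h')(-2, 5), -151), Function('A')(Function('n')(2))) = Mul(Add(Add(5, Mul(10, -2)), -151), Add(2, Mul(2, Mul(Rational(1, 3), 2)))) = Mul(Add(Add(5, -20), -151), Add(2, Mul(2, Rational(2, 3)))) = Mul(Add(-15, -151), Add(2, Rational(4, 3))) = Mul(-166, Rational(10, 3)) = Rational(-1660, 3)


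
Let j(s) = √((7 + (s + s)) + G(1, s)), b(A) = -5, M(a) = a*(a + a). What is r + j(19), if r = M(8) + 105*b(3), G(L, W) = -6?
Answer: -397 + √39 ≈ -390.75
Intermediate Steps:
M(a) = 2*a² (M(a) = a*(2*a) = 2*a²)
j(s) = √(1 + 2*s) (j(s) = √((7 + (s + s)) - 6) = √((7 + 2*s) - 6) = √(1 + 2*s))
r = -397 (r = 2*8² + 105*(-5) = 2*64 - 525 = 128 - 525 = -397)
r + j(19) = -397 + √(1 + 2*19) = -397 + √(1 + 38) = -397 + √39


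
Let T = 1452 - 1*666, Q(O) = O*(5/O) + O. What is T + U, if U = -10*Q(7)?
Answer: 666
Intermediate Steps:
Q(O) = 5 + O
T = 786 (T = 1452 - 666 = 786)
U = -120 (U = -10*(5 + 7) = -10*12 = -120)
T + U = 786 - 120 = 666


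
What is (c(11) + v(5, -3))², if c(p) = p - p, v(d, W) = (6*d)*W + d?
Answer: 7225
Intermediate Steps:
v(d, W) = d + 6*W*d (v(d, W) = 6*W*d + d = d + 6*W*d)
c(p) = 0
(c(11) + v(5, -3))² = (0 + 5*(1 + 6*(-3)))² = (0 + 5*(1 - 18))² = (0 + 5*(-17))² = (0 - 85)² = (-85)² = 7225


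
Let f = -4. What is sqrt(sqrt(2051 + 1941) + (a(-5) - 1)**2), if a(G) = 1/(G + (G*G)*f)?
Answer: sqrt(11236 + 22050*sqrt(998))/105 ≈ 8.0126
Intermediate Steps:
a(G) = 1/(G - 4*G**2) (a(G) = 1/(G + (G*G)*(-4)) = 1/(G + G**2*(-4)) = 1/(G - 4*G**2))
sqrt(sqrt(2051 + 1941) + (a(-5) - 1)**2) = sqrt(sqrt(2051 + 1941) + (1/((-5)*(1 - 4*(-5))) - 1)**2) = sqrt(sqrt(3992) + (-1/(5*(1 + 20)) - 1)**2) = sqrt(2*sqrt(998) + (-1/5/21 - 1)**2) = sqrt(2*sqrt(998) + (-1/5*1/21 - 1)**2) = sqrt(2*sqrt(998) + (-1/105 - 1)**2) = sqrt(2*sqrt(998) + (-106/105)**2) = sqrt(2*sqrt(998) + 11236/11025) = sqrt(11236/11025 + 2*sqrt(998))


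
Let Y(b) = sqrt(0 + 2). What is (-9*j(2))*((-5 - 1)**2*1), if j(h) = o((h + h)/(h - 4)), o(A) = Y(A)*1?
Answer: -324*sqrt(2) ≈ -458.21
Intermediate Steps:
Y(b) = sqrt(2)
o(A) = sqrt(2) (o(A) = sqrt(2)*1 = sqrt(2))
j(h) = sqrt(2)
(-9*j(2))*((-5 - 1)**2*1) = (-9*sqrt(2))*((-5 - 1)**2*1) = (-9*sqrt(2))*((-6)**2*1) = (-9*sqrt(2))*(36*1) = -9*sqrt(2)*36 = -324*sqrt(2)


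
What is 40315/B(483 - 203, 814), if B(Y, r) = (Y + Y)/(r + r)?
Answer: 3281641/28 ≈ 1.1720e+5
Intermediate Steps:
B(Y, r) = Y/r (B(Y, r) = (2*Y)/((2*r)) = (2*Y)*(1/(2*r)) = Y/r)
40315/B(483 - 203, 814) = 40315/(((483 - 203)/814)) = 40315/((280*(1/814))) = 40315/(140/407) = 40315*(407/140) = 3281641/28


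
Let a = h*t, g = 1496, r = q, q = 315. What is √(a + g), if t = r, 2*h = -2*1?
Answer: √1181 ≈ 34.366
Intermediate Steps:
r = 315
h = -1 (h = (-2*1)/2 = (½)*(-2) = -1)
t = 315
a = -315 (a = -1*315 = -315)
√(a + g) = √(-315 + 1496) = √1181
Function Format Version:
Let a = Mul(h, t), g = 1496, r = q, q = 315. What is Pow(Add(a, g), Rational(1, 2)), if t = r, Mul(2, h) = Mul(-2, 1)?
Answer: Pow(1181, Rational(1, 2)) ≈ 34.366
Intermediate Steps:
r = 315
h = -1 (h = Mul(Rational(1, 2), Mul(-2, 1)) = Mul(Rational(1, 2), -2) = -1)
t = 315
a = -315 (a = Mul(-1, 315) = -315)
Pow(Add(a, g), Rational(1, 2)) = Pow(Add(-315, 1496), Rational(1, 2)) = Pow(1181, Rational(1, 2))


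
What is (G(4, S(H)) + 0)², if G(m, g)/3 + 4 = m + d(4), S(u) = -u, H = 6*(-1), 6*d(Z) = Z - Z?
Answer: 0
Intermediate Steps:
d(Z) = 0 (d(Z) = (Z - Z)/6 = (⅙)*0 = 0)
H = -6
G(m, g) = -12 + 3*m (G(m, g) = -12 + 3*(m + 0) = -12 + 3*m)
(G(4, S(H)) + 0)² = ((-12 + 3*4) + 0)² = ((-12 + 12) + 0)² = (0 + 0)² = 0² = 0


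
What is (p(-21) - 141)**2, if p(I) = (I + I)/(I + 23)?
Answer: 26244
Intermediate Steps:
p(I) = 2*I/(23 + I) (p(I) = (2*I)/(23 + I) = 2*I/(23 + I))
(p(-21) - 141)**2 = (2*(-21)/(23 - 21) - 141)**2 = (2*(-21)/2 - 141)**2 = (2*(-21)*(1/2) - 141)**2 = (-21 - 141)**2 = (-162)**2 = 26244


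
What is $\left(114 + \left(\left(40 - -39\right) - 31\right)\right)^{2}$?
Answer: $26244$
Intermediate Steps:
$\left(114 + \left(\left(40 - -39\right) - 31\right)\right)^{2} = \left(114 + \left(\left(40 + 39\right) - 31\right)\right)^{2} = \left(114 + \left(79 - 31\right)\right)^{2} = \left(114 + 48\right)^{2} = 162^{2} = 26244$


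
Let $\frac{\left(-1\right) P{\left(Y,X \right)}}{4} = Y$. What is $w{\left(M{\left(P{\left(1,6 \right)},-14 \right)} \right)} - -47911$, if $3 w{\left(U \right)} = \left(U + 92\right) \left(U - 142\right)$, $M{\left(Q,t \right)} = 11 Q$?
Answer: $44935$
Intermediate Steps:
$P{\left(Y,X \right)} = - 4 Y$
$w{\left(U \right)} = \frac{\left(-142 + U\right) \left(92 + U\right)}{3}$ ($w{\left(U \right)} = \frac{\left(U + 92\right) \left(U - 142\right)}{3} = \frac{\left(92 + U\right) \left(-142 + U\right)}{3} = \frac{\left(-142 + U\right) \left(92 + U\right)}{3}$)
$w{\left(M{\left(P{\left(1,6 \right)},-14 \right)} \right)} - -47911 = \left(- \frac{13064}{3} - \frac{50 \cdot 11 \left(\left(-4\right) 1\right)}{3} + \frac{\left(11 \left(\left(-4\right) 1\right)\right)^{2}}{3}\right) - -47911 = \left(- \frac{13064}{3} - \frac{50 \cdot 11 \left(-4\right)}{3} + \frac{\left(11 \left(-4\right)\right)^{2}}{3}\right) + 47911 = \left(- \frac{13064}{3} - - \frac{2200}{3} + \frac{\left(-44\right)^{2}}{3}\right) + 47911 = \left(- \frac{13064}{3} + \frac{2200}{3} + \frac{1}{3} \cdot 1936\right) + 47911 = \left(- \frac{13064}{3} + \frac{2200}{3} + \frac{1936}{3}\right) + 47911 = -2976 + 47911 = 44935$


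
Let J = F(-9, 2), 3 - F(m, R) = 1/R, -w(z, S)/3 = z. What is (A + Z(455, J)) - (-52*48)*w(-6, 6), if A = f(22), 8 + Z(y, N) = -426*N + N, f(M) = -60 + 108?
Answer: 87811/2 ≈ 43906.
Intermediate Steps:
w(z, S) = -3*z
F(m, R) = 3 - 1/R
f(M) = 48
J = 5/2 (J = 3 - 1/2 = 5/2 ≈ 2.5000)
Z(y, N) = -8 - 425*N (Z(y, N) = -8 + (-426*N + N) = -8 - 425*N)
A = 48
(A + Z(455, J)) - (-52*48)*w(-6, 6) = (48 + (-8 - 425*5/2)) - (-52*48)*(-3*(-6)) = (48 + (-8 - 2125/2)) - (-2496)*18 = (48 - 2141/2) - 1*(-44928) = -2045/2 + 44928 = 87811/2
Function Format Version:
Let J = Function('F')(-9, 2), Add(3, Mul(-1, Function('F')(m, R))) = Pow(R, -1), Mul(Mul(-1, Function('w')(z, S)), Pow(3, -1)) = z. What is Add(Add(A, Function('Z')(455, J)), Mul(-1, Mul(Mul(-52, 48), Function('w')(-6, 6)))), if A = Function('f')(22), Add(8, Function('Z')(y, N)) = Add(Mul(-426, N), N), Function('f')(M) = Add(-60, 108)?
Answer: Rational(87811, 2) ≈ 43906.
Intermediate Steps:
Function('w')(z, S) = Mul(-3, z)
Function('F')(m, R) = Add(3, Mul(-1, Pow(R, -1)))
Function('f')(M) = 48
J = Rational(5, 2) (J = Add(3, Mul(-1, Pow(2, -1))) = Add(3, Mul(-1, Rational(1, 2))) = Add(3, Rational(-1, 2)) = Rational(5, 2) ≈ 2.5000)
Function('Z')(y, N) = Add(-8, Mul(-425, N)) (Function('Z')(y, N) = Add(-8, Add(Mul(-426, N), N)) = Add(-8, Mul(-425, N)))
A = 48
Add(Add(A, Function('Z')(455, J)), Mul(-1, Mul(Mul(-52, 48), Function('w')(-6, 6)))) = Add(Add(48, Add(-8, Mul(-425, Rational(5, 2)))), Mul(-1, Mul(Mul(-52, 48), Mul(-3, -6)))) = Add(Add(48, Add(-8, Rational(-2125, 2))), Mul(-1, Mul(-2496, 18))) = Add(Add(48, Rational(-2141, 2)), Mul(-1, -44928)) = Add(Rational(-2045, 2), 44928) = Rational(87811, 2)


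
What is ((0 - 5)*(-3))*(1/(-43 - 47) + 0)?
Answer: -⅙ ≈ -0.16667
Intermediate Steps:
((0 - 5)*(-3))*(1/(-43 - 47) + 0) = (-5*(-3))*(1/(-90) + 0) = 15*(-1/90 + 0) = 15*(-1/90) = -⅙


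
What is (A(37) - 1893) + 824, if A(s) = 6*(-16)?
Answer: -1165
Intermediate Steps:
A(s) = -96
(A(37) - 1893) + 824 = (-96 - 1893) + 824 = -1989 + 824 = -1165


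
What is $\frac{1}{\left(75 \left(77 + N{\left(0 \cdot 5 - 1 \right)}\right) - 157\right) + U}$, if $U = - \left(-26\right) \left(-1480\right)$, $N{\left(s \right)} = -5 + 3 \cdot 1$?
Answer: $- \frac{1}{33012} \approx -3.0292 \cdot 10^{-5}$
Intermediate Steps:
$N{\left(s \right)} = -2$ ($N{\left(s \right)} = -5 + 3 = -2$)
$U = -38480$ ($U = \left(-1\right) 38480 = -38480$)
$\frac{1}{\left(75 \left(77 + N{\left(0 \cdot 5 - 1 \right)}\right) - 157\right) + U} = \frac{1}{\left(75 \left(77 - 2\right) - 157\right) - 38480} = \frac{1}{\left(75 \cdot 75 - 157\right) - 38480} = \frac{1}{\left(5625 - 157\right) - 38480} = \frac{1}{5468 - 38480} = \frac{1}{-33012} = - \frac{1}{33012}$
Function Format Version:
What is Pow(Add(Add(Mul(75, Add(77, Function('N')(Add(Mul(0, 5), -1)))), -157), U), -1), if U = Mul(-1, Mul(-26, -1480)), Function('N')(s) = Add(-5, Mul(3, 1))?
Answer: Rational(-1, 33012) ≈ -3.0292e-5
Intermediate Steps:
Function('N')(s) = -2 (Function('N')(s) = Add(-5, 3) = -2)
U = -38480 (U = Mul(-1, 38480) = -38480)
Pow(Add(Add(Mul(75, Add(77, Function('N')(Add(Mul(0, 5), -1)))), -157), U), -1) = Pow(Add(Add(Mul(75, Add(77, -2)), -157), -38480), -1) = Pow(Add(Add(Mul(75, 75), -157), -38480), -1) = Pow(Add(Add(5625, -157), -38480), -1) = Pow(Add(5468, -38480), -1) = Pow(-33012, -1) = Rational(-1, 33012)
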